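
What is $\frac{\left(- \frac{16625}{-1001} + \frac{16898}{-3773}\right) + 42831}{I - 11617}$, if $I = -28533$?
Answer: $- \frac{30020181}{28133105} \approx -1.0671$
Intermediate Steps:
$\frac{\left(- \frac{16625}{-1001} + \frac{16898}{-3773}\right) + 42831}{I - 11617} = \frac{\left(- \frac{16625}{-1001} + \frac{16898}{-3773}\right) + 42831}{-28533 - 11617} = \frac{\left(\left(-16625\right) \left(- \frac{1}{1001}\right) + 16898 \left(- \frac{1}{3773}\right)\right) + 42831}{-40150} = \left(\left(\frac{2375}{143} - \frac{2414}{539}\right) + 42831\right) \left(- \frac{1}{40150}\right) = \left(\frac{84993}{7007} + 42831\right) \left(- \frac{1}{40150}\right) = \frac{300201810}{7007} \left(- \frac{1}{40150}\right) = - \frac{30020181}{28133105}$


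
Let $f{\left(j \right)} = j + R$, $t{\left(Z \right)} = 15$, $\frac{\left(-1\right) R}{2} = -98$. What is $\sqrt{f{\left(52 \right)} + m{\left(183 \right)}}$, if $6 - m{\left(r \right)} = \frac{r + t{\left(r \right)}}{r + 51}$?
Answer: $\frac{\sqrt{42783}}{13} \approx 15.911$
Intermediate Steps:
$R = 196$ ($R = \left(-2\right) \left(-98\right) = 196$)
$m{\left(r \right)} = 6 - \frac{15 + r}{51 + r}$ ($m{\left(r \right)} = 6 - \frac{r + 15}{r + 51} = 6 - \frac{15 + r}{51 + r}$)
$f{\left(j \right)} = 196 + j$ ($f{\left(j \right)} = j + 196 = 196 + j$)
$\sqrt{f{\left(52 \right)} + m{\left(183 \right)}} = \sqrt{\left(196 + 52\right) + \frac{291 + 5 \cdot 183}{51 + 183}} = \sqrt{248 + \frac{291 + 915}{234}} = \sqrt{248 + \frac{1}{234} \cdot 1206} = \sqrt{248 + \frac{67}{13}} = \sqrt{\frac{3291}{13}} = \frac{\sqrt{42783}}{13}$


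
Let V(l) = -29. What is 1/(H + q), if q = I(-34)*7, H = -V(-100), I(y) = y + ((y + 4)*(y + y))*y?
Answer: -1/485729 ≈ -2.0588e-6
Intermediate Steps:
I(y) = y + 2*y²*(4 + y) (I(y) = y + ((4 + y)*(2*y))*y = y + (2*y*(4 + y))*y = y + 2*y²*(4 + y))
H = 29 (H = -1*(-29) = 29)
q = -485758 (q = -34*(1 + 2*(-34)² + 8*(-34))*7 = -34*(1 + 2*1156 - 272)*7 = -34*(1 + 2312 - 272)*7 = -34*2041*7 = -69394*7 = -485758)
1/(H + q) = 1/(29 - 485758) = 1/(-485729) = -1/485729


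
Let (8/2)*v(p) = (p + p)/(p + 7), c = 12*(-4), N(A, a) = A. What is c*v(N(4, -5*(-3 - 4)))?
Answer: -96/11 ≈ -8.7273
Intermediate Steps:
c = -48
v(p) = p/(2*(7 + p)) (v(p) = ((p + p)/(p + 7))/4 = ((2*p)/(7 + p))/4 = (2*p/(7 + p))/4 = p/(2*(7 + p)))
c*v(N(4, -5*(-3 - 4))) = -24*4/(7 + 4) = -24*4/11 = -48*2/11 = -96/11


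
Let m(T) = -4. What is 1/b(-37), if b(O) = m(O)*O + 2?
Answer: 1/150 ≈ 0.0066667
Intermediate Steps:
b(O) = 2 - 4*O (b(O) = -4*O + 2 = 2 - 4*O)
1/b(-37) = 1/(2 - 4*(-37)) = 1/(2 + 148) = 1/150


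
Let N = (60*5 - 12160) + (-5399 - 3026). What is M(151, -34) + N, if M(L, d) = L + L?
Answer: -19983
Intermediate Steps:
M(L, d) = 2*L
N = -20285 (N = (300 - 12160) - 8425 = -11860 - 8425 = -20285)
M(151, -34) + N = 2*151 - 20285 = 302 - 20285 = -19983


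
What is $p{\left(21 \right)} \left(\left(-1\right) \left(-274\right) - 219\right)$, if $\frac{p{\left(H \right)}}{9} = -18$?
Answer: $-8910$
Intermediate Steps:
$p{\left(H \right)} = -162$ ($p{\left(H \right)} = 9 \left(-18\right) = -162$)
$p{\left(21 \right)} \left(\left(-1\right) \left(-274\right) - 219\right) = - 162 \left(\left(-1\right) \left(-274\right) - 219\right) = - 162 \left(274 - 219\right) = \left(-162\right) 55 = -8910$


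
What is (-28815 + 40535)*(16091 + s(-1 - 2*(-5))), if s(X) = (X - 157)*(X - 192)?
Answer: 506011000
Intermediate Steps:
s(X) = (-192 + X)*(-157 + X) (s(X) = (-157 + X)*(-192 + X) = (-192 + X)*(-157 + X))
(-28815 + 40535)*(16091 + s(-1 - 2*(-5))) = (-28815 + 40535)*(16091 + (30144 + (-1 - 2*(-5))² - 349*(-1 - 2*(-5)))) = 11720*(16091 + (30144 + (-1 + 10)² - 349*(-1 + 10))) = 11720*(16091 + (30144 + 9² - 349*9)) = 11720*(16091 + (30144 + 81 - 3141)) = 11720*(16091 + 27084) = 11720*43175 = 506011000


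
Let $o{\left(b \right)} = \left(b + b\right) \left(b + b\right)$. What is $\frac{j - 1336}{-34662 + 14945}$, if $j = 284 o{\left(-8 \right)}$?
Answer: $- \frac{71368}{19717} \approx -3.6196$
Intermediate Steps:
$o{\left(b \right)} = 4 b^{2}$ ($o{\left(b \right)} = 2 b 2 b = 4 b^{2}$)
$j = 72704$ ($j = 284 \cdot 4 \left(-8\right)^{2} = 284 \cdot 4 \cdot 64 = 284 \cdot 256 = 72704$)
$\frac{j - 1336}{-34662 + 14945} = \frac{72704 - 1336}{-34662 + 14945} = \frac{72704 - 1336}{-19717} = 71368 \left(- \frac{1}{19717}\right) = - \frac{71368}{19717}$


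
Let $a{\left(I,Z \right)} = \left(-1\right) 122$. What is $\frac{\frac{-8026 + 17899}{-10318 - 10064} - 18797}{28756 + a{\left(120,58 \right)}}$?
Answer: $- \frac{127710109}{194539396} \approx -0.65647$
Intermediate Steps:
$a{\left(I,Z \right)} = -122$
$\frac{\frac{-8026 + 17899}{-10318 - 10064} - 18797}{28756 + a{\left(120,58 \right)}} = \frac{\frac{-8026 + 17899}{-10318 - 10064} - 18797}{28756 - 122} = \frac{\frac{9873}{-20382} - 18797}{28634} = \left(9873 \left(- \frac{1}{20382}\right) - 18797\right) \frac{1}{28634} = \left(- \frac{3291}{6794} - 18797\right) \frac{1}{28634} = \left(- \frac{127710109}{6794}\right) \frac{1}{28634} = - \frac{127710109}{194539396}$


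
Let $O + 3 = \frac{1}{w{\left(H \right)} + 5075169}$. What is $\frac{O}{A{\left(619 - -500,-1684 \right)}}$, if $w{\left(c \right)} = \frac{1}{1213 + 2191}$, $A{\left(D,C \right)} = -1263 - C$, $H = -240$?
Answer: $- \frac{51827622427}{7273143491617} \approx -0.0071259$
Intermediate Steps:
$w{\left(c \right)} = \frac{1}{3404}$
$O = - \frac{51827622427}{17275875277}$ ($O = -3 + \frac{1}{\frac{1}{3404} + 5075169} = -3 + \frac{1}{\frac{17275875277}{3404}} = -3 + \frac{3404}{17275875277} = - \frac{51827622427}{17275875277} \approx -3.0$)
$\frac{O}{A{\left(619 - -500,-1684 \right)}} = - \frac{51827622427}{17275875277 \left(-1263 - -1684\right)} = - \frac{51827622427}{17275875277 \left(-1263 + 1684\right)} = - \frac{51827622427}{17275875277 \cdot 421} = \left(- \frac{51827622427}{17275875277}\right) \frac{1}{421} = - \frac{51827622427}{7273143491617}$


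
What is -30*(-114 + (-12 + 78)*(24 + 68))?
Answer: -178740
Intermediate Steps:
-30*(-114 + (-12 + 78)*(24 + 68)) = -30*(-114 + 66*92) = -30*(-114 + 6072) = -30*5958 = -178740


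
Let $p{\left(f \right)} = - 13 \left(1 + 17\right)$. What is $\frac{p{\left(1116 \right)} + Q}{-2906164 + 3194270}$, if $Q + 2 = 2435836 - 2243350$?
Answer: $\frac{96125}{144053} \approx 0.66729$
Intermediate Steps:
$p{\left(f \right)} = -234$ ($p{\left(f \right)} = \left(-13\right) 18 = -234$)
$Q = 192484$ ($Q = -2 + \left(2435836 - 2243350\right) = -2 + 192486 = 192484$)
$\frac{p{\left(1116 \right)} + Q}{-2906164 + 3194270} = \frac{-234 + 192484}{-2906164 + 3194270} = \frac{192250}{288106} = 192250 \cdot \frac{1}{288106} = \frac{96125}{144053}$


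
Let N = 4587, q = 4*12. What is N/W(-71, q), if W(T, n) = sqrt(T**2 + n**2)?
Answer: 4587*sqrt(7345)/7345 ≈ 53.522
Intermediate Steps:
q = 48
N/W(-71, q) = 4587/(sqrt((-71)**2 + 48**2)) = 4587/(sqrt(5041 + 2304)) = 4587/(sqrt(7345)) = 4587*(sqrt(7345)/7345) = 4587*sqrt(7345)/7345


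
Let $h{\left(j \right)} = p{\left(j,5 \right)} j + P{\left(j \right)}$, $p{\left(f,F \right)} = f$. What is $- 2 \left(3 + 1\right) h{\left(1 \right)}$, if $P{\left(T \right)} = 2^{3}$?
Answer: $-72$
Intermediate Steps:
$P{\left(T \right)} = 8$
$h{\left(j \right)} = 8 + j^{2}$ ($h{\left(j \right)} = j j + 8 = j^{2} + 8 = 8 + j^{2}$)
$- 2 \left(3 + 1\right) h{\left(1 \right)} = - 2 \left(3 + 1\right) \left(8 + 1^{2}\right) = \left(-2\right) 4 \left(8 + 1\right) = \left(-8\right) 9 = -72$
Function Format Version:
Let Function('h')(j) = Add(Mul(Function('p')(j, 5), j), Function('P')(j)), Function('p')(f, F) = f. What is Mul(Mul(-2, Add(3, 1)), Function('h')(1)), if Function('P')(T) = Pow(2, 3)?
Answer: -72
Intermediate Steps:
Function('P')(T) = 8
Function('h')(j) = Add(8, Pow(j, 2)) (Function('h')(j) = Add(Mul(j, j), 8) = Add(Pow(j, 2), 8) = Add(8, Pow(j, 2)))
Mul(Mul(-2, Add(3, 1)), Function('h')(1)) = Mul(Mul(-2, Add(3, 1)), Add(8, Pow(1, 2))) = Mul(Mul(-2, 4), Add(8, 1)) = Mul(-8, 9) = -72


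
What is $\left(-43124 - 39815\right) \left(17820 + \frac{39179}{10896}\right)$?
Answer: $- \frac{16107243057161}{10896} \approx -1.4783 \cdot 10^{9}$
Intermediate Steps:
$\left(-43124 - 39815\right) \left(17820 + \frac{39179}{10896}\right) = - 82939 \left(17820 + 39179 \cdot \frac{1}{10896}\right) = - 82939 \left(17820 + \frac{39179}{10896}\right) = \left(-82939\right) \frac{194205899}{10896} = - \frac{16107243057161}{10896}$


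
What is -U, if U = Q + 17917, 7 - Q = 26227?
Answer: 8303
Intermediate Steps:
Q = -26220 (Q = 7 - 1*26227 = 7 - 26227 = -26220)
U = -8303 (U = -26220 + 17917 = -8303)
-U = -1*(-8303) = 8303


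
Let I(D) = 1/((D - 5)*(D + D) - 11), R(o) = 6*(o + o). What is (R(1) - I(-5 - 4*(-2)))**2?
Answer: 76729/529 ≈ 145.05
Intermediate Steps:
R(o) = 12*o (R(o) = 6*(2*o) = 12*o)
I(D) = 1/(-11 + 2*D*(-5 + D)) (I(D) = 1/((-5 + D)*(2*D) - 11) = 1/(2*D*(-5 + D) - 11) = 1/(-11 + 2*D*(-5 + D)))
(R(1) - I(-5 - 4*(-2)))**2 = (12*1 - 1/(-11 - 10*(-5 - 4*(-2)) + 2*(-5 - 4*(-2))**2))**2 = (12 - 1/(-11 - 10*(-5 + 8) + 2*(-5 + 8)**2))**2 = (12 - 1/(-11 - 10*3 + 2*3**2))**2 = (12 - 1/(-11 - 30 + 2*9))**2 = (12 - 1/(-11 - 30 + 18))**2 = (12 - 1/(-23))**2 = (12 - 1*(-1/23))**2 = (12 + 1/23)**2 = (277/23)**2 = 76729/529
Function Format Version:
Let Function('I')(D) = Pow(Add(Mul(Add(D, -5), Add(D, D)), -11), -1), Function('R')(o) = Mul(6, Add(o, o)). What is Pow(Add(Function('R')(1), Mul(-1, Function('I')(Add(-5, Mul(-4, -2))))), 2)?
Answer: Rational(76729, 529) ≈ 145.05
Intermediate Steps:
Function('R')(o) = Mul(12, o) (Function('R')(o) = Mul(6, Mul(2, o)) = Mul(12, o))
Function('I')(D) = Pow(Add(-11, Mul(2, D, Add(-5, D))), -1) (Function('I')(D) = Pow(Add(Mul(Add(-5, D), Mul(2, D)), -11), -1) = Pow(Add(Mul(2, D, Add(-5, D)), -11), -1) = Pow(Add(-11, Mul(2, D, Add(-5, D))), -1))
Pow(Add(Function('R')(1), Mul(-1, Function('I')(Add(-5, Mul(-4, -2))))), 2) = Pow(Add(Mul(12, 1), Mul(-1, Pow(Add(-11, Mul(-10, Add(-5, Mul(-4, -2))), Mul(2, Pow(Add(-5, Mul(-4, -2)), 2))), -1))), 2) = Pow(Add(12, Mul(-1, Pow(Add(-11, Mul(-10, Add(-5, 8)), Mul(2, Pow(Add(-5, 8), 2))), -1))), 2) = Pow(Add(12, Mul(-1, Pow(Add(-11, Mul(-10, 3), Mul(2, Pow(3, 2))), -1))), 2) = Pow(Add(12, Mul(-1, Pow(Add(-11, -30, Mul(2, 9)), -1))), 2) = Pow(Add(12, Mul(-1, Pow(Add(-11, -30, 18), -1))), 2) = Pow(Add(12, Mul(-1, Pow(-23, -1))), 2) = Pow(Add(12, Mul(-1, Rational(-1, 23))), 2) = Pow(Add(12, Rational(1, 23)), 2) = Pow(Rational(277, 23), 2) = Rational(76729, 529)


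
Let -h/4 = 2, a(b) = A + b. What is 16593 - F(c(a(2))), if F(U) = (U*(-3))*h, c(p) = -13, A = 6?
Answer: 16905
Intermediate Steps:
a(b) = 6 + b
h = -8 (h = -4*2 = -8)
F(U) = 24*U (F(U) = (U*(-3))*(-8) = -3*U*(-8) = 24*U)
16593 - F(c(a(2))) = 16593 - 24*(-13) = 16593 - 1*(-312) = 16593 + 312 = 16905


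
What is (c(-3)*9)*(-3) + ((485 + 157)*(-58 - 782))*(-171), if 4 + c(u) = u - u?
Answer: 92216988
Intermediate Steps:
c(u) = -4 (c(u) = -4 + (u - u) = -4 + 0 = -4)
(c(-3)*9)*(-3) + ((485 + 157)*(-58 - 782))*(-171) = -4*9*(-3) + ((485 + 157)*(-58 - 782))*(-171) = -36*(-3) + (642*(-840))*(-171) = 108 - 539280*(-171) = 108 + 92216880 = 92216988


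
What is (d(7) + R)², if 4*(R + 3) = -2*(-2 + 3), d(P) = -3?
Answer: 169/4 ≈ 42.250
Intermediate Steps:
R = -7/2 (R = -3 + (-2*(-2 + 3))/4 = -3 + (-2*1)/4 = -3 + (¼)*(-2) = -3 - ½ = -7/2 ≈ -3.5000)
(d(7) + R)² = (-3 - 7/2)² = (-13/2)² = 169/4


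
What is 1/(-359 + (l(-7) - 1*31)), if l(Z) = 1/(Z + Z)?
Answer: -14/5461 ≈ -0.0025636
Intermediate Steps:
l(Z) = 1/(2*Z)
1/(-359 + (l(-7) - 1*31)) = 1/(-359 + ((½)/(-7) - 1*31)) = 1/(-359 + ((½)*(-⅐) - 31)) = 1/(-359 + (-1/14 - 31)) = 1/(-359 - 435/14) = 1/(-5461/14) = -14/5461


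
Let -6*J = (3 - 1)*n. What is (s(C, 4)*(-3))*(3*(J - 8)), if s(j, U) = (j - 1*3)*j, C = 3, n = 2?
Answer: 0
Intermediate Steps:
J = -⅔ (J = -(3 - 1)*2/6 = -2/3 = -⅙*4 = -⅔ ≈ -0.66667)
s(j, U) = j*(-3 + j) (s(j, U) = (j - 3)*j = (-3 + j)*j = j*(-3 + j))
(s(C, 4)*(-3))*(3*(J - 8)) = ((3*(-3 + 3))*(-3))*(3*(-⅔ - 8)) = ((3*0)*(-3))*(3*(-26/3)) = (0*(-3))*(-26) = 0*(-26) = 0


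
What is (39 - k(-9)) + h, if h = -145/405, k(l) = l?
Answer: 3859/81 ≈ 47.642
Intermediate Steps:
h = -29/81 (h = -145*1/405 = -29/81 ≈ -0.35802)
(39 - k(-9)) + h = (39 - 1*(-9)) - 29/81 = (39 + 9) - 29/81 = 48 - 29/81 = 3859/81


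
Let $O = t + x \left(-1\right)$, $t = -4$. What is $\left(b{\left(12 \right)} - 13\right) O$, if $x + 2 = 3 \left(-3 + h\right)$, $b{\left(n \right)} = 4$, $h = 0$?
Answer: $-63$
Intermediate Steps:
$x = -11$ ($x = -2 + 3 \left(-3 + 0\right) = -2 + 3 \left(-3\right) = -2 - 9 = -11$)
$O = 7$ ($O = -4 - -11 = -4 + 11 = 7$)
$\left(b{\left(12 \right)} - 13\right) O = \left(4 - 13\right) 7 = \left(-9\right) 7 = -63$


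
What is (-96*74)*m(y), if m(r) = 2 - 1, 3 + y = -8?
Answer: -7104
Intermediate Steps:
y = -11 (y = -3 - 8 = -11)
m(r) = 1
(-96*74)*m(y) = -96*74*1 = -7104*1 = -7104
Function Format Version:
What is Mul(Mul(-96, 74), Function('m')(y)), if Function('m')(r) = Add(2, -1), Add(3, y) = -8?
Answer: -7104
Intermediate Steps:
y = -11 (y = Add(-3, -8) = -11)
Function('m')(r) = 1
Mul(Mul(-96, 74), Function('m')(y)) = Mul(Mul(-96, 74), 1) = Mul(-7104, 1) = -7104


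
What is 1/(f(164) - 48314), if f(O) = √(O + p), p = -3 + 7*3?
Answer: -3451/166731601 - √182/2334242414 ≈ -2.0704e-5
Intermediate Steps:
p = 18 (p = -3 + 21 = 18)
f(O) = √(18 + O) (f(O) = √(O + 18) = √(18 + O))
1/(f(164) - 48314) = 1/(√(18 + 164) - 48314) = 1/(√182 - 48314) = 1/(-48314 + √182)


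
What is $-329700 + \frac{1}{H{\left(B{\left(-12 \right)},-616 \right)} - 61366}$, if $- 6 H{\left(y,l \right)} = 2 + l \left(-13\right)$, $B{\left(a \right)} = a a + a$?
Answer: $- \frac{20672519701}{62701} \approx -3.297 \cdot 10^{5}$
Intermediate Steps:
$B{\left(a \right)} = a + a^{2}$ ($B{\left(a \right)} = a^{2} + a = a + a^{2}$)
$H{\left(y,l \right)} = - \frac{1}{3} + \frac{13 l}{6}$ ($H{\left(y,l \right)} = - \frac{2 + l \left(-13\right)}{6} = - \frac{2 - 13 l}{6} = - \frac{1}{3} + \frac{13 l}{6}$)
$-329700 + \frac{1}{H{\left(B{\left(-12 \right)},-616 \right)} - 61366} = -329700 + \frac{1}{\left(- \frac{1}{3} + \frac{13}{6} \left(-616\right)\right) - 61366} = -329700 + \frac{1}{\left(- \frac{1}{3} - \frac{4004}{3}\right) - 61366} = -329700 + \frac{1}{-1335 - 61366} = -329700 + \frac{1}{-62701} = -329700 - \frac{1}{62701} = - \frac{20672519701}{62701}$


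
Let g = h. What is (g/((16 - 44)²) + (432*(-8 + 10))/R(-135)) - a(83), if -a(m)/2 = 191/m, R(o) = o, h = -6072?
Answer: -388093/40670 ≈ -9.5425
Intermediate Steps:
g = -6072
a(m) = -382/m
(g/((16 - 44)²) + (432*(-8 + 10))/R(-135)) - a(83) = (-6072/(16 - 44)² + (432*(-8 + 10))/(-135)) - (-382)/83 = (-6072/((-28)²) + (432*2)*(-1/135)) - (-382)/83 = (-6072/784 + 864*(-1/135)) - 1*(-382/83) = (-6072*1/784 - 32/5) + 382/83 = (-759/98 - 32/5) + 382/83 = -6931/490 + 382/83 = -388093/40670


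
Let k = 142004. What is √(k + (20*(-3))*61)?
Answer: 2*√34586 ≈ 371.95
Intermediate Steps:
√(k + (20*(-3))*61) = √(142004 + (20*(-3))*61) = √(142004 - 60*61) = √(142004 - 3660) = √138344 = 2*√34586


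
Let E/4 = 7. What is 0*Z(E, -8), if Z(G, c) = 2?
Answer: 0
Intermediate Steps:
E = 28 (E = 4*7 = 28)
0*Z(E, -8) = 0*2 = 0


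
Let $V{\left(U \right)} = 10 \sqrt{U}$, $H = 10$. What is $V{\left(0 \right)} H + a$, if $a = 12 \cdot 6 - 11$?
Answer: $61$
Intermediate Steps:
$a = 61$ ($a = 72 - 11 = 61$)
$V{\left(0 \right)} H + a = 10 \sqrt{0} \cdot 10 + 61 = 10 \cdot 0 \cdot 10 + 61 = 0 \cdot 10 + 61 = 0 + 61 = 61$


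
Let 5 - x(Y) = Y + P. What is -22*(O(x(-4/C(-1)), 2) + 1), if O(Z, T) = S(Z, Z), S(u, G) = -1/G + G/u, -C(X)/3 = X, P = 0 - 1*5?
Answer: -715/17 ≈ -42.059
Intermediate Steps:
P = -5 (P = 0 - 5 = -5)
C(X) = -3*X
x(Y) = 10 - Y (x(Y) = 5 - (Y - 5) = 5 - (-5 + Y) = 5 + (5 - Y) = 10 - Y)
O(Z, T) = 1 - 1/Z (O(Z, T) = -1/Z + Z/Z = -1/Z + 1 = 1 - 1/Z)
-22*(O(x(-4/C(-1)), 2) + 1) = -22*((-1 + (10 - (-4)/((-3*(-1)))))/(10 - (-4)/((-3*(-1)))) + 1) = -22*((-1 + (10 - (-4)/3))/(10 - (-4)/3) + 1) = -22*((-1 + (10 - 1*(-4/3)))/(10 - 1*(-4/3)) + 1) = -22*((-1 + (10 + 4/3))/(10 + 4/3) + 1) = -22*((-1 + 34/3)/(34/3) + 1) = -22*((3/34)*(31/3) + 1) = -22*(31/34 + 1) = -22*65/34 = -715/17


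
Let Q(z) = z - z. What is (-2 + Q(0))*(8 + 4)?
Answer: -24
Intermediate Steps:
Q(z) = 0
(-2 + Q(0))*(8 + 4) = (-2 + 0)*(8 + 4) = -2*12 = -24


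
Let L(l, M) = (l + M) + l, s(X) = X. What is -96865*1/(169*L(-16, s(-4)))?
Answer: 96865/6084 ≈ 15.921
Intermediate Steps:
L(l, M) = M + 2*l (L(l, M) = (M + l) + l = M + 2*l)
-96865*1/(169*L(-16, s(-4))) = -96865*1/(169*(-4 + 2*(-16))) = -96865*1/(169*(-4 - 32)) = -96865/(169*(-36)) = -96865/(-6084) = -96865*(-1/6084) = 96865/6084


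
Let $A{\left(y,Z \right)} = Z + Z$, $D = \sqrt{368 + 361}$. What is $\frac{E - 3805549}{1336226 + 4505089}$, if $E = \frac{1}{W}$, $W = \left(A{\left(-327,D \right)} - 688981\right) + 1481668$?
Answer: $- \frac{3016814719808}{4630649894415} \approx -0.65149$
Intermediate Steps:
$D = 27$ ($D = \sqrt{729} = 27$)
$A{\left(y,Z \right)} = 2 Z$
$W = 792741$ ($W = \left(2 \cdot 27 - 688981\right) + 1481668 = \left(54 - 688981\right) + 1481668 = -688927 + 1481668 = 792741$)
$E = \frac{1}{792741} \approx 1.2614 \cdot 10^{-6}$
$\frac{E - 3805549}{1336226 + 4505089} = \frac{\frac{1}{792741} - 3805549}{1336226 + 4505089} = - \frac{3016814719808}{792741 \cdot 5841315} = \left(- \frac{3016814719808}{792741}\right) \frac{1}{5841315} = - \frac{3016814719808}{4630649894415}$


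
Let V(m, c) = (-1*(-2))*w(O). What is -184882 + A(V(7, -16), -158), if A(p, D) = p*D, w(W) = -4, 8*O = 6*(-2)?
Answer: -183618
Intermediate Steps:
O = -3/2 (O = (6*(-2))/8 = (1/8)*(-12) = -3/2 ≈ -1.5000)
V(m, c) = -8 (V(m, c) = -1*(-2)*(-4) = 2*(-4) = -8)
A(p, D) = D*p
-184882 + A(V(7, -16), -158) = -184882 - 158*(-8) = -184882 + 1264 = -183618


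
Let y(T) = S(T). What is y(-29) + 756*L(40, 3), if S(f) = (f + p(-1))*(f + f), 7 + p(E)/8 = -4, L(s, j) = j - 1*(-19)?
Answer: 23418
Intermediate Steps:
L(s, j) = 19 + j (L(s, j) = j + 19 = 19 + j)
p(E) = -88 (p(E) = -56 + 8*(-4) = -56 - 32 = -88)
S(f) = 2*f*(-88 + f) (S(f) = (f - 88)*(f + f) = (-88 + f)*(2*f) = 2*f*(-88 + f))
y(T) = 2*T*(-88 + T)
y(-29) + 756*L(40, 3) = 2*(-29)*(-88 - 29) + 756*(19 + 3) = 2*(-29)*(-117) + 756*22 = 6786 + 16632 = 23418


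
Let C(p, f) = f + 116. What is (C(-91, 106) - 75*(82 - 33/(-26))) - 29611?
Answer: -926489/26 ≈ -35634.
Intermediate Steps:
C(p, f) = 116 + f
(C(-91, 106) - 75*(82 - 33/(-26))) - 29611 = ((116 + 106) - 75*(82 - 33/(-26))) - 29611 = (222 - 75*(82 - 33*(-1/26))) - 29611 = (222 - 75*(82 + 33/26)) - 29611 = (222 - 75*2165/26) - 29611 = (222 - 162375/26) - 29611 = -156603/26 - 29611 = -926489/26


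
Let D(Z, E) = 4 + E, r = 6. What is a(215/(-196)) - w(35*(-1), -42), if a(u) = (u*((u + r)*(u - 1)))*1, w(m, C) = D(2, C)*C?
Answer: -11932220691/7529536 ≈ -1584.7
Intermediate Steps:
w(m, C) = C*(4 + C) (w(m, C) = (4 + C)*C = C*(4 + C))
a(u) = u*(-1 + u)*(6 + u) (a(u) = (u*((u + 6)*(u - 1)))*1 = (u*((6 + u)*(-1 + u)))*1 = (u*((-1 + u)*(6 + u)))*1 = (u*(-1 + u)*(6 + u))*1 = u*(-1 + u)*(6 + u))
a(215/(-196)) - w(35*(-1), -42) = (215/(-196))*(-6 + (215/(-196))**2 + 5*(215/(-196))) - (-42)*(4 - 42) = (215*(-1/196))*(-6 + (215*(-1/196))**2 + 5*(215*(-1/196))) - (-42)*(-38) = -215*(-6 + (-215/196)**2 + 5*(-215/196))/196 - 1*1596 = -215*(-6 + 46225/38416 - 1075/196)/196 - 1596 = -215/196*(-394971/38416) - 1596 = 84918765/7529536 - 1596 = -11932220691/7529536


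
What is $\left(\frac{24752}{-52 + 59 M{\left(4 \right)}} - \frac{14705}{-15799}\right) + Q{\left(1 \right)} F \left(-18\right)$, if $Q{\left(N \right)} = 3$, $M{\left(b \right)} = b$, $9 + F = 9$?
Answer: $\frac{49220321}{363377} \approx 135.45$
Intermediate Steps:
$F = 0$ ($F = -9 + 9 = 0$)
$\left(\frac{24752}{-52 + 59 M{\left(4 \right)}} - \frac{14705}{-15799}\right) + Q{\left(1 \right)} F \left(-18\right) = \left(\frac{24752}{-52 + 59 \cdot 4} - \frac{14705}{-15799}\right) + 3 \cdot 0 \left(-18\right) = \left(\frac{24752}{-52 + 236} - - \frac{14705}{15799}\right) + 0 \left(-18\right) = \left(\frac{24752}{184} + \frac{14705}{15799}\right) + 0 = \left(24752 \cdot \frac{1}{184} + \frac{14705}{15799}\right) + 0 = \left(\frac{3094}{23} + \frac{14705}{15799}\right) + 0 = \frac{49220321}{363377} + 0 = \frac{49220321}{363377}$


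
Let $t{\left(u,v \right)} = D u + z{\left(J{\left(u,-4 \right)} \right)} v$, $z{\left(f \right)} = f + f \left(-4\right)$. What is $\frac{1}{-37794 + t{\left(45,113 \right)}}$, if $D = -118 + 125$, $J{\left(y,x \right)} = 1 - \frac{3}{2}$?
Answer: $- \frac{2}{74619} \approx -2.6803 \cdot 10^{-5}$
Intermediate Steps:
$J{\left(y,x \right)} = - \frac{1}{2}$ ($J{\left(y,x \right)} = 1 - 3 \cdot \frac{1}{2} = 1 - \frac{3}{2} = - \frac{1}{2}$)
$z{\left(f \right)} = - 3 f$ ($z{\left(f \right)} = f - 4 f = - 3 f$)
$D = 7$
$t{\left(u,v \right)} = 7 u + \frac{3 v}{2}$ ($t{\left(u,v \right)} = 7 u + \left(-3\right) \left(- \frac{1}{2}\right) v = 7 u + \frac{3 v}{2}$)
$\frac{1}{-37794 + t{\left(45,113 \right)}} = \frac{1}{-37794 + \left(7 \cdot 45 + \frac{3}{2} \cdot 113\right)} = \frac{1}{-37794 + \left(315 + \frac{339}{2}\right)} = \frac{1}{-37794 + \frac{969}{2}} = \frac{1}{- \frac{74619}{2}} = - \frac{2}{74619}$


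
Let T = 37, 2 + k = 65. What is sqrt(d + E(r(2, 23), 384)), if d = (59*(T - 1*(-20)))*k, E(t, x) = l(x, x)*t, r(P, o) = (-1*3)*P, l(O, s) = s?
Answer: 3*sqrt(23285) ≈ 457.78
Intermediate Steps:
k = 63 (k = -2 + 65 = 63)
r(P, o) = -3*P
E(t, x) = t*x (E(t, x) = x*t = t*x)
d = 211869 (d = (59*(37 - 1*(-20)))*63 = (59*(37 + 20))*63 = (59*57)*63 = 3363*63 = 211869)
sqrt(d + E(r(2, 23), 384)) = sqrt(211869 - 3*2*384) = sqrt(211869 - 6*384) = sqrt(211869 - 2304) = sqrt(209565) = 3*sqrt(23285)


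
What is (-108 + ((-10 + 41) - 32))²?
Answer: 11881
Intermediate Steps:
(-108 + ((-10 + 41) - 32))² = (-108 + (31 - 32))² = (-108 - 1)² = (-109)² = 11881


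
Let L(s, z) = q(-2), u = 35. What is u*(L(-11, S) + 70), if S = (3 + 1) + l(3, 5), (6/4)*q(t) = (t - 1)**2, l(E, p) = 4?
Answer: 2660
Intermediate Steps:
q(t) = 2*(-1 + t)**2/3 (q(t) = 2*(t - 1)**2/3 = 2*(-1 + t)**2/3)
S = 8 (S = (3 + 1) + 4 = 4 + 4 = 8)
L(s, z) = 6 (L(s, z) = 2*(-1 - 2)**2/3 = (2/3)*(-3)**2 = (2/3)*9 = 6)
u*(L(-11, S) + 70) = 35*(6 + 70) = 35*76 = 2660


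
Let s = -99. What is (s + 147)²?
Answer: 2304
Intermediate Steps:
(s + 147)² = (-99 + 147)² = 48² = 2304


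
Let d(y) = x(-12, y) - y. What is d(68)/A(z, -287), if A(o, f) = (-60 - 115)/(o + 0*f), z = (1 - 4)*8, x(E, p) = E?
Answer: -384/35 ≈ -10.971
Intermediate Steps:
d(y) = -12 - y
z = -24 (z = -3*8 = -24)
A(o, f) = -175/o (A(o, f) = -175/(o + 0) = -175/o)
d(68)/A(z, -287) = (-12 - 1*68)/((-175/(-24))) = (-12 - 68)/((-175*(-1/24))) = -80/175/24 = -80*24/175 = -384/35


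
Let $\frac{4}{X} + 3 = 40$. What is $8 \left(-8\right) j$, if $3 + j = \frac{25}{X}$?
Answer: $-14608$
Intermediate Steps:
$X = \frac{4}{37}$ ($X = \frac{4}{-3 + 40} = \frac{4}{37} \approx 0.10811$)
$j = \frac{913}{4}$ ($j = -3 + \frac{25}{\frac{4}{37}} = -3 + 25 \cdot \frac{37}{4} = -3 + \frac{925}{4} = \frac{913}{4} \approx 228.25$)
$8 \left(-8\right) j = 8 \left(-8\right) \frac{913}{4} = \left(-64\right) \frac{913}{4} = -14608$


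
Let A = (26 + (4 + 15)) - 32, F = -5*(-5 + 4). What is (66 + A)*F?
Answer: 395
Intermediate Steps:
F = 5 (F = -5*(-1) = 5)
A = 13 (A = (26 + 19) - 32 = 45 - 32 = 13)
(66 + A)*F = (66 + 13)*5 = 79*5 = 395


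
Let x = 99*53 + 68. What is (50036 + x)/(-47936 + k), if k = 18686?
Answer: -55351/29250 ≈ -1.8923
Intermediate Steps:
x = 5315 (x = 5247 + 68 = 5315)
(50036 + x)/(-47936 + k) = (50036 + 5315)/(-47936 + 18686) = 55351/(-29250) = 55351*(-1/29250) = -55351/29250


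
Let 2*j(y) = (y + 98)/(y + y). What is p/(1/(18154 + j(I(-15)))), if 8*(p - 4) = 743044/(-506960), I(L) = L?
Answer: 1404983122761/20278400 ≈ 69285.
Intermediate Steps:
j(y) = (98 + y)/(4*y) (j(y) = ((y + 98)/(y + y))/2 = ((98 + y)/((2*y)))/2 = ((98 + y)*(1/(2*y)))/2 = ((98 + y)/(2*y))/2 = (98 + y)/(4*y))
p = 3869919/1013920 (p = 4 + (743044/(-506960))/8 = 4 + (743044*(-1/506960))/8 = 4 + (⅛)*(-185761/126740) = 4 - 185761/1013920 = 3869919/1013920 ≈ 3.8168)
p/(1/(18154 + j(I(-15)))) = 3869919/(1013920*(1/(18154 + (¼)*(98 - 15)/(-15)))) = 3869919/(1013920*(1/(18154 + (¼)*(-1/15)*83))) = 3869919/(1013920*(1/(18154 - 83/60))) = 3869919/(1013920*(1/(1089157/60))) = 3869919/(1013920*(60/1089157)) = (3869919/1013920)*(1089157/60) = 1404983122761/20278400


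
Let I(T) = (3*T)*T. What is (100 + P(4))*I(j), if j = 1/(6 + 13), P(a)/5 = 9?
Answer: 435/361 ≈ 1.2050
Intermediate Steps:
P(a) = 45 (P(a) = 5*9 = 45)
j = 1/19 ≈ 0.052632
I(T) = 3*T²
(100 + P(4))*I(j) = (100 + 45)*(3*(1/19)²) = 145*(3*(1/361)) = 145*(3/361) = 435/361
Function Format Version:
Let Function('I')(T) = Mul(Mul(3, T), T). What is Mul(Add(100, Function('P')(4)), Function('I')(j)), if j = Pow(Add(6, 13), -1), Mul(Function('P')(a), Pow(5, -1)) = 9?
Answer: Rational(435, 361) ≈ 1.2050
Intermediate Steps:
Function('P')(a) = 45 (Function('P')(a) = Mul(5, 9) = 45)
j = Rational(1, 19) (j = Pow(19, -1) = Rational(1, 19) ≈ 0.052632)
Function('I')(T) = Mul(3, Pow(T, 2))
Mul(Add(100, Function('P')(4)), Function('I')(j)) = Mul(Add(100, 45), Mul(3, Pow(Rational(1, 19), 2))) = Mul(145, Mul(3, Rational(1, 361))) = Mul(145, Rational(3, 361)) = Rational(435, 361)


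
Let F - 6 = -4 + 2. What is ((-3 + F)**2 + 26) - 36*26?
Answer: -909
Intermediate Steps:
F = 4 (F = 6 + (-4 + 2) = 6 - 2 = 4)
((-3 + F)**2 + 26) - 36*26 = ((-3 + 4)**2 + 26) - 36*26 = (1**2 + 26) - 936 = (1 + 26) - 936 = 27 - 936 = -909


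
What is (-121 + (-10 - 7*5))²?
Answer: 27556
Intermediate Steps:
(-121 + (-10 - 7*5))² = (-121 + (-10 - 35))² = (-121 - 45)² = (-166)² = 27556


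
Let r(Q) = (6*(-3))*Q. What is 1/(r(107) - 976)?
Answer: -1/2902 ≈ -0.00034459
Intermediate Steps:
r(Q) = -18*Q
1/(r(107) - 976) = 1/(-18*107 - 976) = 1/(-1926 - 976) = 1/(-2902) = -1/2902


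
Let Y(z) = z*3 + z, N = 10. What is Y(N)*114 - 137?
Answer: 4423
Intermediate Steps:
Y(z) = 4*z (Y(z) = 3*z + z = 4*z)
Y(N)*114 - 137 = (4*10)*114 - 137 = 40*114 - 137 = 4560 - 137 = 4423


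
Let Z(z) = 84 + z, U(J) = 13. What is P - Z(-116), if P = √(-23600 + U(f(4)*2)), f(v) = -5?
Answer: 32 + I*√23587 ≈ 32.0 + 153.58*I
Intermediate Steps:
P = I*√23587 (P = √(-23600 + 13) = √(-23587) = I*√23587 ≈ 153.58*I)
P - Z(-116) = I*√23587 - (84 - 116) = I*√23587 - 1*(-32) = I*√23587 + 32 = 32 + I*√23587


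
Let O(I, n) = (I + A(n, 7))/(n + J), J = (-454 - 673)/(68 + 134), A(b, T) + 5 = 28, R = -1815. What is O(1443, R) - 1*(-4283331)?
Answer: 1575224662435/367757 ≈ 4.2833e+6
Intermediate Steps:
A(b, T) = 23 (A(b, T) = -5 + 28 = 23)
J = -1127/202 ≈ -5.5792
O(I, n) = (23 + I)/(-1127/202 + n) (O(I, n) = (I + 23)/(n - 1127/202) = (23 + I)/(-1127/202 + n))
O(1443, R) - 1*(-4283331) = 202*(23 + 1443)/(-1127 + 202*(-1815)) - 1*(-4283331) = 202*1466/(-1127 - 366630) + 4283331 = 202*1466/(-367757) + 4283331 = 202*(-1/367757)*1466 + 4283331 = -296132/367757 + 4283331 = 1575224662435/367757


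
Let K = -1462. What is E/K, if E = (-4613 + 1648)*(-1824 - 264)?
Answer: -3095460/731 ≈ -4234.6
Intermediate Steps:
E = 6190920 (E = -2965*(-2088) = 6190920)
E/K = 6190920/(-1462) = 6190920*(-1/1462) = -3095460/731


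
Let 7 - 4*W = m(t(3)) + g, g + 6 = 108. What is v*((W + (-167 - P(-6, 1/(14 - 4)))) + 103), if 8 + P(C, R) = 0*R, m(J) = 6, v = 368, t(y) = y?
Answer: -29900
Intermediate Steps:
g = 102 (g = -6 + 108 = 102)
P(C, R) = -8 (P(C, R) = -8 + 0*R = -8 + 0 = -8)
W = -101/4 (W = 7/4 - (6 + 102)/4 = 7/4 - ¼*108 = 7/4 - 27 = -101/4 ≈ -25.250)
v*((W + (-167 - P(-6, 1/(14 - 4)))) + 103) = 368*((-101/4 + (-167 - 1*(-8))) + 103) = 368*((-101/4 + (-167 + 8)) + 103) = 368*((-101/4 - 159) + 103) = 368*(-737/4 + 103) = 368*(-325/4) = -29900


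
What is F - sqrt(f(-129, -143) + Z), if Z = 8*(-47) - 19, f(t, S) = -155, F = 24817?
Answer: 24817 - 5*I*sqrt(22) ≈ 24817.0 - 23.452*I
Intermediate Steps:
Z = -395 (Z = -376 - 19 = -395)
F - sqrt(f(-129, -143) + Z) = 24817 - sqrt(-155 - 395) = 24817 - sqrt(-550) = 24817 - 5*I*sqrt(22)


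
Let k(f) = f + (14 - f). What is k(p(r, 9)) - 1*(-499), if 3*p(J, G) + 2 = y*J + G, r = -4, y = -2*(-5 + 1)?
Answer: 513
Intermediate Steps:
y = 8 (y = -2*(-4) = 8)
p(J, G) = -⅔ + G/3 + 8*J/3 (p(J, G) = -⅔ + (8*J + G)/3 = -⅔ + (G + 8*J)/3 = -⅔ + (G/3 + 8*J/3) = -⅔ + G/3 + 8*J/3)
k(f) = 14
k(p(r, 9)) - 1*(-499) = 14 - 1*(-499) = 14 + 499 = 513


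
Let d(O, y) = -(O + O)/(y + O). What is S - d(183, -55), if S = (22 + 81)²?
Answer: 679159/64 ≈ 10612.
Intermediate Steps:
d(O, y) = -2*O/(O + y)
S = 10609 (S = 103² = 10609)
S - d(183, -55) = 10609 - (-2)*183/(183 - 55) = 10609 - (-2)*183/128 = 10609 - 1*(-183/64) = 10609 + 183/64 = 679159/64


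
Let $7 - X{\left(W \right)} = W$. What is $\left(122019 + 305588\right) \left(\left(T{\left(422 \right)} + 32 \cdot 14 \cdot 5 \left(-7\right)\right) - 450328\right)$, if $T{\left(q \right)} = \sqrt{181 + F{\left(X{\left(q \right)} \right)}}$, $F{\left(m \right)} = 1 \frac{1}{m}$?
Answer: $-199268282856 + \frac{1282821 \sqrt{3463590}}{415} \approx -1.9926 \cdot 10^{11}$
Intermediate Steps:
$X{\left(W \right)} = 7 - W$
$F{\left(m \right)} = \frac{1}{m}$
$T{\left(q \right)} = \sqrt{181 + \frac{1}{7 - q}}$
$\left(122019 + 305588\right) \left(\left(T{\left(422 \right)} + 32 \cdot 14 \cdot 5 \left(-7\right)\right) - 450328\right) = \left(122019 + 305588\right) \left(\left(\sqrt{\frac{-1268 + 181 \cdot 422}{-7 + 422}} + 32 \cdot 14 \cdot 5 \left(-7\right)\right) - 450328\right) = 427607 \left(\left(\sqrt{\frac{-1268 + 76382}{415}} + 448 \left(-35\right)\right) - 450328\right) = 427607 \left(\left(\sqrt{\frac{1}{415} \cdot 75114} - 15680\right) - 450328\right) = 427607 \left(\left(\sqrt{\frac{75114}{415}} - 15680\right) - 450328\right) = 427607 \left(\left(\frac{3 \sqrt{3463590}}{415} - 15680\right) - 450328\right) = 427607 \left(\left(-15680 + \frac{3 \sqrt{3463590}}{415}\right) - 450328\right) = 427607 \left(-466008 + \frac{3 \sqrt{3463590}}{415}\right) = -199268282856 + \frac{1282821 \sqrt{3463590}}{415}$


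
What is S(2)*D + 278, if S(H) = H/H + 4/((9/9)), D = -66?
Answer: -52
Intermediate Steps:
S(H) = 5 (S(H) = 1 + 4/((9*(⅑))) = 1 + 4/1 = 1 + 4*1 = 1 + 4 = 5)
S(2)*D + 278 = 5*(-66) + 278 = -330 + 278 = -52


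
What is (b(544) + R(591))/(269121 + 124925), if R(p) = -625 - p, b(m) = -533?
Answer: -1749/394046 ≈ -0.0044386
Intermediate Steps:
(b(544) + R(591))/(269121 + 124925) = (-533 + (-625 - 1*591))/(269121 + 124925) = (-533 + (-625 - 591))/394046 = (-533 - 1216)*(1/394046) = -1749*1/394046 = -1749/394046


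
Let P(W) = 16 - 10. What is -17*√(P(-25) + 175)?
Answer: -17*√181 ≈ -228.71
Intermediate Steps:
P(W) = 6
-17*√(P(-25) + 175) = -17*√(6 + 175) = -17*√181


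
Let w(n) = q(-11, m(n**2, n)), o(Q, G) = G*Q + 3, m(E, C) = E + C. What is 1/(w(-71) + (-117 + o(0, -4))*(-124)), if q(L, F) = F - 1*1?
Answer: 1/19105 ≈ 5.2342e-5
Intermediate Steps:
m(E, C) = C + E
o(Q, G) = 3 + G*Q
q(L, F) = -1 + F (q(L, F) = F - 1 = -1 + F)
w(n) = -1 + n + n**2 (w(n) = -1 + (n + n**2) = -1 + n + n**2)
1/(w(-71) + (-117 + o(0, -4))*(-124)) = 1/((-1 - 71 + (-71)**2) + (-117 + (3 - 4*0))*(-124)) = 1/((-1 - 71 + 5041) + (-117 + (3 + 0))*(-124)) = 1/(4969 + (-117 + 3)*(-124)) = 1/(4969 - 114*(-124)) = 1/(4969 + 14136) = 1/19105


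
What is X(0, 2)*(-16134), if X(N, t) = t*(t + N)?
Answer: -64536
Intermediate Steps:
X(N, t) = t*(N + t)
X(0, 2)*(-16134) = (2*(0 + 2))*(-16134) = (2*2)*(-16134) = 4*(-16134) = -64536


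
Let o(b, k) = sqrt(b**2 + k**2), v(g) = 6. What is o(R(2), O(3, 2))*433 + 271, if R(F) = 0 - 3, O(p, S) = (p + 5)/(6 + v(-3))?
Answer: 271 + 433*sqrt(85)/3 ≈ 1601.7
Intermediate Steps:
O(p, S) = 5/12 + p/12 (O(p, S) = (p + 5)/(6 + 6) = (5 + p)/12 = (5 + p)*(1/12) = 5/12 + p/12)
R(F) = -3
o(R(2), O(3, 2))*433 + 271 = sqrt((-3)**2 + (5/12 + (1/12)*3)**2)*433 + 271 = sqrt(9 + (5/12 + 1/4)**2)*433 + 271 = sqrt(9 + (2/3)**2)*433 + 271 = sqrt(9 + 4/9)*433 + 271 = sqrt(85/9)*433 + 271 = (sqrt(85)/3)*433 + 271 = 433*sqrt(85)/3 + 271 = 271 + 433*sqrt(85)/3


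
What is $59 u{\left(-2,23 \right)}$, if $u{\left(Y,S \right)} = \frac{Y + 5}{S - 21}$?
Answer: $\frac{177}{2} \approx 88.5$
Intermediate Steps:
$u{\left(Y,S \right)} = \frac{5 + Y}{-21 + S}$
$59 u{\left(-2,23 \right)} = 59 \frac{5 - 2}{-21 + 23} = 59 \cdot \frac{1}{2} \cdot 3 = 59 \cdot \frac{3}{2} = \frac{177}{2}$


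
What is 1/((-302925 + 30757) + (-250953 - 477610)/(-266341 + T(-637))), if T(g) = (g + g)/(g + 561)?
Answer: -10120321/2754399840534 ≈ -3.6742e-6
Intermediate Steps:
T(g) = 2*g/(561 + g) (T(g) = (2*g)/(561 + g) = 2*g/(561 + g))
1/((-302925 + 30757) + (-250953 - 477610)/(-266341 + T(-637))) = 1/((-302925 + 30757) + (-250953 - 477610)/(-266341 + 2*(-637)/(561 - 637))) = 1/(-272168 - 728563/(-266341 + 2*(-637)/(-76))) = 1/(-272168 - 728563/(-266341 + 2*(-637)*(-1/76))) = 1/(-272168 - 728563/(-266341 + 637/38)) = 1/(-272168 - 728563/(-10120321/38)) = 1/(-272168 - 728563*(-38/10120321)) = 1/(-272168 + 27685394/10120321) = 1/(-2754399840534/10120321) = -10120321/2754399840534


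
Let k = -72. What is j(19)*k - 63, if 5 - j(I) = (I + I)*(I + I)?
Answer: 103545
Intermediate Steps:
j(I) = 5 - 4*I² (j(I) = 5 - (I + I)*(I + I) = 5 - 2*I*2*I = 5 - 4*I²)
j(19)*k - 63 = (5 - 4*19²)*(-72) - 63 = (5 - 4*361)*(-72) - 63 = (5 - 1444)*(-72) - 63 = -1439*(-72) - 63 = 103608 - 63 = 103545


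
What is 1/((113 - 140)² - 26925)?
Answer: -1/26196 ≈ -3.8174e-5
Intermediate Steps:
1/((113 - 140)² - 26925) = 1/((-27)² - 26925) = 1/(729 - 26925) = 1/(-26196) = -1/26196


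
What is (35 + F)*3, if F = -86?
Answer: -153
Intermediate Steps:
(35 + F)*3 = (35 - 86)*3 = -51*3 = -153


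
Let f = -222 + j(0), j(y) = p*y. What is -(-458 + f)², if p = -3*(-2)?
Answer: -462400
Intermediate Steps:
p = 6
j(y) = 6*y
f = -222 (f = -222 + 6*0 = -222 + 0 = -222)
-(-458 + f)² = -(-458 - 222)² = -1*(-680)² = -1*462400 = -462400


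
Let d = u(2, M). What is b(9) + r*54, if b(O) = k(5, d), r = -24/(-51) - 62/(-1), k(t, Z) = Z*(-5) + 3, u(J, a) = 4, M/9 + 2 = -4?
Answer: 57059/17 ≈ 3356.4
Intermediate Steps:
M = -54 (M = -18 + 9*(-4) = -18 - 36 = -54)
d = 4
k(t, Z) = 3 - 5*Z (k(t, Z) = -5*Z + 3 = 3 - 5*Z)
r = 1062/17 (r = -24*(-1/51) - 62*(-1) = 8/17 + 62 = 1062/17 ≈ 62.471)
b(O) = -17 (b(O) = 3 - 5*4 = 3 - 20 = -17)
b(9) + r*54 = -17 + (1062/17)*54 = -17 + 57348/17 = 57059/17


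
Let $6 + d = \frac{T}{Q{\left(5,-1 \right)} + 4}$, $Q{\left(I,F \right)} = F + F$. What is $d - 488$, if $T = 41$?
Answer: $- \frac{947}{2} \approx -473.5$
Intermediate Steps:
$Q{\left(I,F \right)} = 2 F$
$d = \frac{29}{2}$ ($d = -6 + \frac{1}{2 \left(-1\right) + 4} \cdot 41 = -6 + \frac{1}{-2 + 4} \cdot 41 = -6 + \frac{1}{2} \cdot 41 = -6 + \frac{41}{2} = \frac{29}{2} \approx 14.5$)
$d - 488 = \frac{29}{2} - 488 = - \frac{947}{2}$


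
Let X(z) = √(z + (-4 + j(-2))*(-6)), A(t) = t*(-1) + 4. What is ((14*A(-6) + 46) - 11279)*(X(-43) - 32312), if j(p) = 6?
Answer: 358437016 - 11093*I*√55 ≈ 3.5844e+8 - 82268.0*I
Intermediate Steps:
A(t) = 4 - t (A(t) = -t + 4 = 4 - t)
X(z) = √(-12 + z) (X(z) = √(z + (-4 + 6)*(-6)) = √(z + 2*(-6)) = √(z - 12) = √(-12 + z))
((14*A(-6) + 46) - 11279)*(X(-43) - 32312) = ((14*(4 - 1*(-6)) + 46) - 11279)*(√(-12 - 43) - 32312) = ((14*(4 + 6) + 46) - 11279)*(√(-55) - 32312) = ((14*10 + 46) - 11279)*(I*√55 - 32312) = ((140 + 46) - 11279)*(-32312 + I*√55) = (186 - 11279)*(-32312 + I*√55) = -11093*(-32312 + I*√55) = 358437016 - 11093*I*√55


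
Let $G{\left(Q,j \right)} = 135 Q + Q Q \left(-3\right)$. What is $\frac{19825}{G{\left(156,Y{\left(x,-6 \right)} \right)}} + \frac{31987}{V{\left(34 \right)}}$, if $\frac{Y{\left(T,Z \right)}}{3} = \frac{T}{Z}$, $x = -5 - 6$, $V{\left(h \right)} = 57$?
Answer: $\frac{42577709}{75924} \approx 560.79$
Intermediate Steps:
$x = -11$
$Y{\left(T,Z \right)} = \frac{3 T}{Z}$ ($Y{\left(T,Z \right)} = 3 \frac{T}{Z} = \frac{3 T}{Z}$)
$G{\left(Q,j \right)} = - 3 Q^{2} + 135 Q$ ($G{\left(Q,j \right)} = 135 Q + Q^{2} \left(-3\right) = 135 Q - 3 Q^{2} = - 3 Q^{2} + 135 Q$)
$\frac{19825}{G{\left(156,Y{\left(x,-6 \right)} \right)}} + \frac{31987}{V{\left(34 \right)}} = \frac{19825}{3 \cdot 156 \left(45 - 156\right)} + \frac{31987}{57} = \frac{19825}{3 \cdot 156 \left(45 - 156\right)} + 31987 \cdot \frac{1}{57} = \frac{19825}{3 \cdot 156 \left(-111\right)} + \frac{31987}{57} = \frac{19825}{-51948} + \frac{31987}{57} = 19825 \left(- \frac{1}{51948}\right) + \frac{31987}{57} = - \frac{1525}{3996} + \frac{31987}{57} = \frac{42577709}{75924}$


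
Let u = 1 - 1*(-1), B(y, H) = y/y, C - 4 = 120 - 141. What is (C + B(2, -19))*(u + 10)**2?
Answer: -2304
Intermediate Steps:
C = -17 (C = 4 + (120 - 141) = 4 - 21 = -17)
B(y, H) = 1
u = 2 (u = 1 + 1 = 2)
(C + B(2, -19))*(u + 10)**2 = (-17 + 1)*(2 + 10)**2 = -16*12**2 = -16*144 = -2304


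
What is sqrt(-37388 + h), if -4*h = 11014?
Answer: I*sqrt(160566)/2 ≈ 200.35*I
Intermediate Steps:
h = -5507/2 (h = -1/4*11014 = -5507/2 ≈ -2753.5)
sqrt(-37388 + h) = sqrt(-37388 - 5507/2) = sqrt(-80283/2) = I*sqrt(160566)/2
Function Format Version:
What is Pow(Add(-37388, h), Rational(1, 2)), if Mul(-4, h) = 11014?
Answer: Mul(Rational(1, 2), I, Pow(160566, Rational(1, 2))) ≈ Mul(200.35, I)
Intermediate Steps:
h = Rational(-5507, 2) (h = Mul(Rational(-1, 4), 11014) = Rational(-5507, 2) ≈ -2753.5)
Pow(Add(-37388, h), Rational(1, 2)) = Pow(Add(-37388, Rational(-5507, 2)), Rational(1, 2)) = Pow(Rational(-80283, 2), Rational(1, 2)) = Mul(Rational(1, 2), I, Pow(160566, Rational(1, 2)))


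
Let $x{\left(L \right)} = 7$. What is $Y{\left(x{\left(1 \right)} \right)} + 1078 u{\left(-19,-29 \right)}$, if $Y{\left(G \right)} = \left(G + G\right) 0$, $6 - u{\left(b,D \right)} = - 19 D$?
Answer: $-587510$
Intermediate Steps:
$u{\left(b,D \right)} = 6 + 19 D$ ($u{\left(b,D \right)} = 6 - - 19 D = 6 + 19 D$)
$Y{\left(G \right)} = 0$ ($Y{\left(G \right)} = 2 G 0 = 0$)
$Y{\left(x{\left(1 \right)} \right)} + 1078 u{\left(-19,-29 \right)} = 0 + 1078 \left(6 + 19 \left(-29\right)\right) = 0 + 1078 \left(6 - 551\right) = 0 + 1078 \left(-545\right) = 0 - 587510 = -587510$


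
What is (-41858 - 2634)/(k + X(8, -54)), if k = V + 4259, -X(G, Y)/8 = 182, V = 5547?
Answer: -22246/4175 ≈ -5.3284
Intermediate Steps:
X(G, Y) = -1456 (X(G, Y) = -8*182 = -1456)
k = 9806 (k = 5547 + 4259 = 9806)
(-41858 - 2634)/(k + X(8, -54)) = (-41858 - 2634)/(9806 - 1456) = -44492/8350 = -44492*1/8350 = -22246/4175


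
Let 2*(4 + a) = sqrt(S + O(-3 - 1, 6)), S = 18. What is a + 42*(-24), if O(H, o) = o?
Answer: -1012 + sqrt(6) ≈ -1009.6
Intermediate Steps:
a = -4 + sqrt(6) (a = -4 + sqrt(18 + 6)/2 = -4 + sqrt(24)/2 = -4 + (2*sqrt(6))/2 = -4 + sqrt(6) ≈ -1.5505)
a + 42*(-24) = (-4 + sqrt(6)) + 42*(-24) = (-4 + sqrt(6)) - 1008 = -1012 + sqrt(6)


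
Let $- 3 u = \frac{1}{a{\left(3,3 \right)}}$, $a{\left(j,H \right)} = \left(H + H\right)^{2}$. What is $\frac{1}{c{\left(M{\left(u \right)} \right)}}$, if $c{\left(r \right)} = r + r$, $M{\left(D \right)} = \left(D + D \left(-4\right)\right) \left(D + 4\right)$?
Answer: $\frac{1944}{431} \approx 4.5104$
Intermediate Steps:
$a{\left(j,H \right)} = 4 H^{2}$ ($a{\left(j,H \right)} = \left(2 H\right)^{2} = 4 H^{2}$)
$u = - \frac{1}{108}$ ($u = - \frac{1}{3 \cdot 4 \cdot 3^{2}} = - \frac{1}{3 \cdot 4 \cdot 9} = - \frac{1}{3 \cdot 36} = \left(- \frac{1}{3}\right) \frac{1}{36} = - \frac{1}{108} \approx -0.0092593$)
$M{\left(D \right)} = - 3 D \left(4 + D\right)$ ($M{\left(D \right)} = \left(D - 4 D\right) \left(4 + D\right) = - 3 D \left(4 + D\right)$)
$c{\left(r \right)} = 2 r$
$\frac{1}{c{\left(M{\left(u \right)} \right)}} = \frac{1}{2 \left(\left(-3\right) \left(- \frac{1}{108}\right) \left(4 - \frac{1}{108}\right)\right)} = \frac{1}{2 \left(\left(-3\right) \left(- \frac{1}{108}\right) \frac{431}{108}\right)} = \frac{1}{2 \cdot \frac{431}{3888}} = \frac{1}{\frac{431}{1944}} = \frac{1944}{431}$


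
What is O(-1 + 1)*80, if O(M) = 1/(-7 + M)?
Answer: -80/7 ≈ -11.429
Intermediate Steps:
O(-1 + 1)*80 = 80/(-7 + (-1 + 1)) = 80/(-7 + 0) = 80/(-7) = -⅐*80 = -80/7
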